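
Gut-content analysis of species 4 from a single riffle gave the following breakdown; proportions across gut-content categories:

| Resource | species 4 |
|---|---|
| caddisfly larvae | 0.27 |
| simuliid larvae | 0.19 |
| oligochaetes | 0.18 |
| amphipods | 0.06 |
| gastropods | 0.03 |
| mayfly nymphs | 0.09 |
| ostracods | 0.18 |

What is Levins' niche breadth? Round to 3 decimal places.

5.365

Σpᵢ² = 0.27² + 0.19² + 0.18² + 0.06² + 0.03² + 0.09² + 0.18² = 0.0729 + 0.0361 + 0.0324 + 0.0036 + 0.0009 + 0.0081 + 0.0324 = 0.1864
B = 1 / 0.1864 = 5.36481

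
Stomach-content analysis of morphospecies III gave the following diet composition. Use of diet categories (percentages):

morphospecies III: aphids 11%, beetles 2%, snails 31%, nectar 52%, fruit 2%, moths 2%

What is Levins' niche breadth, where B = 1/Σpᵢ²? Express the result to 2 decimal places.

Convert percentages to proportions (divide by 100).
Σpᵢ² = 0.11² + 0.02² + 0.31² + 0.52² + 0.02² + 0.02² = 0.0121 + 0.0004 + 0.0961 + 0.2704 + 0.0004 + 0.0004 = 0.3798
B = 1 / 0.3798 = 2.6330

2.63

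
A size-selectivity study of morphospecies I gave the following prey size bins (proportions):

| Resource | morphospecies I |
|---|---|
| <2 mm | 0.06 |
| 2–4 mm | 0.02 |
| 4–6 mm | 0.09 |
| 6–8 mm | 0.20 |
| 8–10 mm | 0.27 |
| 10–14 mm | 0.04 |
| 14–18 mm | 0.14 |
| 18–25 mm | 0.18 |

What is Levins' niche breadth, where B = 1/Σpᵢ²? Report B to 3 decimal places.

5.599

Σpᵢ² = 0.06² + 0.02² + 0.09² + 0.20² + 0.27² + 0.04² + 0.14² + 0.18² = 0.0036 + 0.0004 + 0.0081 + 0.0400 + 0.0729 + 0.0016 + 0.0196 + 0.0324 = 0.1786
B = 1 / 0.1786 = 5.59910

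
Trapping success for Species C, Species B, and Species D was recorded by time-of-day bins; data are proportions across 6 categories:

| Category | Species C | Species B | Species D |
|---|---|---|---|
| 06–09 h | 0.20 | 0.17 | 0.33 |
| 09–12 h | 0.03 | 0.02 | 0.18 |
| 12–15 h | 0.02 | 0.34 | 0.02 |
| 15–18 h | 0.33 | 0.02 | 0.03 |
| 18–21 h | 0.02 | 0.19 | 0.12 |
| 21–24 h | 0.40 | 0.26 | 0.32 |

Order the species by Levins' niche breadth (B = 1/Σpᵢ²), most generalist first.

Σp_Cᵢ² = 0.20² + 0.03² + 0.02² + 0.33² + 0.02² + 0.40² = 0.0400 + 0.0009 + 0.0004 + 0.1089 + 0.0004 + 0.1600 = 0.3106
B_C = 1 / 0.3106 = 3.2196
Σp_Bᵢ² = 0.17² + 0.02² + 0.34² + 0.02² + 0.19² + 0.26² = 0.0289 + 0.0004 + 0.1156 + 0.0004 + 0.0361 + 0.0676 = 0.2490
B_B = 1 / 0.2490 = 4.0161
Σp_Dᵢ² = 0.33² + 0.18² + 0.02² + 0.03² + 0.12² + 0.32² = 0.1089 + 0.0324 + 0.0004 + 0.0009 + 0.0144 + 0.1024 = 0.2594
B_D = 1 / 0.2594 = 3.8551
Ranking by B (broadest → narrowest): Species B (4.02) > Species D (3.86) > Species C (3.22)

Species B > Species D > Species C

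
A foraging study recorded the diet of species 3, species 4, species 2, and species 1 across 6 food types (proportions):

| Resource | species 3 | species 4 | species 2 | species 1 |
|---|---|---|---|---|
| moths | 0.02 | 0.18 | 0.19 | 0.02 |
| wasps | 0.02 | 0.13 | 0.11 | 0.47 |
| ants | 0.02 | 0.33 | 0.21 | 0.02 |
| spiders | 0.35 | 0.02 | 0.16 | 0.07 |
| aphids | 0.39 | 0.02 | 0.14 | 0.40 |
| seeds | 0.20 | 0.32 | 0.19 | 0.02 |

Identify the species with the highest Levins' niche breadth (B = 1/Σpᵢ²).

species 2

Σp_3ᵢ² = 0.02² + 0.02² + 0.02² + 0.35² + 0.39² + 0.20² = 0.0004 + 0.0004 + 0.0004 + 0.1225 + 0.1521 + 0.0400 = 0.3158
B_3 = 1 / 0.3158 = 3.1666
Σp_4ᵢ² = 0.18² + 0.13² + 0.33² + 0.02² + 0.02² + 0.32² = 0.0324 + 0.0169 + 0.1089 + 0.0004 + 0.0004 + 0.1024 = 0.2614
B_4 = 1 / 0.2614 = 3.8256
Σp_2ᵢ² = 0.19² + 0.11² + 0.21² + 0.16² + 0.14² + 0.19² = 0.0361 + 0.0121 + 0.0441 + 0.0256 + 0.0196 + 0.0361 = 0.1736
B_2 = 1 / 0.1736 = 5.7604
Σp_1ᵢ² = 0.02² + 0.47² + 0.02² + 0.07² + 0.40² + 0.02² = 0.0004 + 0.2209 + 0.0004 + 0.0049 + 0.1600 + 0.0004 = 0.3870
B_1 = 1 / 0.3870 = 2.5840
Highest B → broadest niche (most generalist): species 2 (B = 5.76).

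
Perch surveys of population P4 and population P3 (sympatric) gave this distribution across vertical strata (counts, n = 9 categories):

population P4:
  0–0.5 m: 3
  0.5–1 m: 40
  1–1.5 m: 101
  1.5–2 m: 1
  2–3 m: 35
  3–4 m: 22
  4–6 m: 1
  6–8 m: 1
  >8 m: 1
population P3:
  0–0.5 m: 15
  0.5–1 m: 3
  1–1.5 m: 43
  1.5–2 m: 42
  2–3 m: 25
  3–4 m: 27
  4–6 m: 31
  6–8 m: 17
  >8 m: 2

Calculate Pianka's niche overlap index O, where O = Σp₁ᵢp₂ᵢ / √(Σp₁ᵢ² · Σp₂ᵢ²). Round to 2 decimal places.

Proportions for population P4 (n=205): 3/205=0.0146, 40/205=0.1951, 101/205=0.4927, 1/205=0.0049, 35/205=0.1707, 22/205=0.1073, 1/205=0.0049, 1/205=0.0049, 1/205=0.0049
Proportions for population P3 (n=205): 15/205=0.0732, 3/205=0.0146, 43/205=0.2098, 42/205=0.2049, 25/205=0.1220, 27/205=0.1317, 31/205=0.1512, 17/205=0.0829, 2/205=0.0098
Σ p₁ᵢp₂ᵢ = 0.001069 + 0.002848 + 0.103368 + 0.001004 + 0.020825 + 0.014131 + 0.000741 + 0.000406 + 0.000048 = 0.144440
Σp_1ᵢ² = 0.0146² + 0.1951² + 0.4927² + 0.0049² + 0.1707² + 0.1073² + 0.0049² + 0.0049² + 0.0049² = 0.000213 + 0.038064 + 0.242753 + 0.000024 + 0.029138 + 0.011513 + 0.000024 + 0.000024 + 0.000024 = 0.321777
Σp_2ᵢ² = 0.0732² + 0.0146² + 0.2098² + 0.2049² + 0.1220² + 0.1317² + 0.1512² + 0.0829² + 0.0098² = 0.005358 + 0.000213 + 0.044016 + 0.041984 + 0.014884 + 0.017345 + 0.022861 + 0.006872 + 0.000096 = 0.153629
O = 0.144440 / √(0.321777 × 0.153629) = 0.144440 / 0.2223382 = 0.6496

0.65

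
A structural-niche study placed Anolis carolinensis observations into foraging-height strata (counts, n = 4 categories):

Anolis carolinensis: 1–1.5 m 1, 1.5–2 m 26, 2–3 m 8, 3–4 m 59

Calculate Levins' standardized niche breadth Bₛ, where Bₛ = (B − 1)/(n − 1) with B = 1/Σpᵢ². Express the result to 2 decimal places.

0.36

Proportions for Anolis carolinensis (n=94): 1/94=0.0106, 26/94=0.2766, 8/94=0.0851, 59/94=0.6277
Σpᵢ² = 0.0106² + 0.2766² + 0.0851² + 0.6277² = 0.000112 + 0.076508 + 0.007242 + 0.394007 = 0.477869
B = 1 / 0.477869 = 2.0926
Bₛ = (B − 1)/(n − 1) = (2.0926 − 1)/(4 − 1) = 1.0926/3 = 0.3642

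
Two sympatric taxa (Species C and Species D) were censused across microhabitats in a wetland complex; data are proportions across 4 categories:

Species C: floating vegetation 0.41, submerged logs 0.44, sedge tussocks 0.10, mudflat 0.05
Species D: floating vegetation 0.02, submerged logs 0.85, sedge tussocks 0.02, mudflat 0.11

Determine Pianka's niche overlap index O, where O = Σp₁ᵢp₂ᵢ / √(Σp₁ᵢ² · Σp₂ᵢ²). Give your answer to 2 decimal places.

0.74

Σ p₁ᵢp₂ᵢ = 0.0082 + 0.3740 + 0.0020 + 0.0055 = 0.3897
Σp_1ᵢ² = 0.41² + 0.44² + 0.10² + 0.05² = 0.1681 + 0.1936 + 0.0100 + 0.0025 = 0.3742
Σp_2ᵢ² = 0.02² + 0.85² + 0.02² + 0.11² = 0.0004 + 0.7225 + 0.0004 + 0.0121 = 0.7354
O = 0.3897 / √(0.3742 × 0.7354) = 0.3897 / 0.52458 = 0.7429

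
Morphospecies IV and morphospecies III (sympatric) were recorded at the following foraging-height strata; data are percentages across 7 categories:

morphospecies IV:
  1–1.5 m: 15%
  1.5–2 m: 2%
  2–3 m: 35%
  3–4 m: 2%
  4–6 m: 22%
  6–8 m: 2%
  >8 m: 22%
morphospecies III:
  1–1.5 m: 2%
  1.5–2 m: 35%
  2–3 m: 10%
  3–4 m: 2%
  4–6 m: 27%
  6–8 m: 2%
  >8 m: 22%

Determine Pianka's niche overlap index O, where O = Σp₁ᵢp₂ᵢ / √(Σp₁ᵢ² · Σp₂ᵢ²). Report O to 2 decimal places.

Convert percentages to proportions (divide by 100).
Σ p₁ᵢp₂ᵢ = 0.0030 + 0.0070 + 0.0350 + 0.0004 + 0.0594 + 0.0004 + 0.0484 = 0.1536
Σp_1ᵢ² = 0.15² + 0.02² + 0.35² + 0.02² + 0.22² + 0.02² + 0.22² = 0.0225 + 0.0004 + 0.1225 + 0.0004 + 0.0484 + 0.0004 + 0.0484 = 0.2430
Σp_2ᵢ² = 0.02² + 0.35² + 0.10² + 0.02² + 0.27² + 0.02² + 0.22² = 0.0004 + 0.1225 + 0.0100 + 0.0004 + 0.0729 + 0.0004 + 0.0484 = 0.2550
O = 0.1536 / √(0.2430 × 0.2550) = 0.1536 / 0.24893 = 0.6170

0.62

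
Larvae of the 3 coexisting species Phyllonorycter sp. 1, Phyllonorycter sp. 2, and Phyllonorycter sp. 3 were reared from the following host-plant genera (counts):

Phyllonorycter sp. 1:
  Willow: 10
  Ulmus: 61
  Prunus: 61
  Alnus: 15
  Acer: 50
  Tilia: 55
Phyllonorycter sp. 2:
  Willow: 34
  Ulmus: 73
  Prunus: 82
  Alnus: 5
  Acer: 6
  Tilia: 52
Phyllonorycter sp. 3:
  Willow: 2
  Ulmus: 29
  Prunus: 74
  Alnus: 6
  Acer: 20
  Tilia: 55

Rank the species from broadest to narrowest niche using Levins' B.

Phyllonorycter sp. 1 > Phyllonorycter sp. 2 > Phyllonorycter sp. 3

Proportions for Phyllonorycter sp. 1 (n=252): 10/252=0.0397, 61/252=0.2421, 61/252=0.2421, 15/252=0.0595, 50/252=0.1984, 55/252=0.2183
Proportions for Phyllonorycter sp. 2 (n=252): 34/252=0.1349, 73/252=0.2897, 82/252=0.3254, 5/252=0.0198, 6/252=0.0238, 52/252=0.2063
Proportions for Phyllonorycter sp. 3 (n=186): 2/186=0.0108, 29/186=0.1559, 74/186=0.3978, 6/186=0.0323, 20/186=0.1075, 55/186=0.2957
Σp_1ᵢ² = 0.0397² + 0.2421² + 0.2421² + 0.0595² + 0.1984² + 0.2183² = 0.001576 + 0.058612 + 0.058612 + 0.003540 + 0.039363 + 0.047655 = 0.209358
B_1 = 1 / 0.209358 = 4.7765
Σp_2ᵢ² = 0.1349² + 0.2897² + 0.3254² + 0.0198² + 0.0238² + 0.2063² = 0.018198 + 0.083926 + 0.105885 + 0.000392 + 0.000566 + 0.042560 = 0.251527
B_2 = 1 / 0.251527 = 3.9757
Σp_3ᵢ² = 0.0108² + 0.1559² + 0.3978² + 0.0323² + 0.1075² + 0.2957² = 0.000117 + 0.024305 + 0.158245 + 0.001043 + 0.011556 + 0.087438 = 0.282704
B_3 = 1 / 0.282704 = 3.5373
Ranking by B (broadest → narrowest): Phyllonorycter sp. 1 (4.78) > Phyllonorycter sp. 2 (3.98) > Phyllonorycter sp. 3 (3.54)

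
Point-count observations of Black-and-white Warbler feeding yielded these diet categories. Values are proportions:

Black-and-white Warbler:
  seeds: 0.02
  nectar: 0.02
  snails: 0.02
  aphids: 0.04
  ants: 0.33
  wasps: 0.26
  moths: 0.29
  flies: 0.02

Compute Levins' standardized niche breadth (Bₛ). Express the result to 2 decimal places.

Σpᵢ² = 0.02² + 0.02² + 0.02² + 0.04² + 0.33² + 0.26² + 0.29² + 0.02² = 0.0004 + 0.0004 + 0.0004 + 0.0016 + 0.1089 + 0.0676 + 0.0841 + 0.0004 = 0.2638
B = 1 / 0.2638 = 3.7908
Bₛ = (B − 1)/(n − 1) = (3.7908 − 1)/(8 − 1) = 2.7908/7 = 0.3987

0.40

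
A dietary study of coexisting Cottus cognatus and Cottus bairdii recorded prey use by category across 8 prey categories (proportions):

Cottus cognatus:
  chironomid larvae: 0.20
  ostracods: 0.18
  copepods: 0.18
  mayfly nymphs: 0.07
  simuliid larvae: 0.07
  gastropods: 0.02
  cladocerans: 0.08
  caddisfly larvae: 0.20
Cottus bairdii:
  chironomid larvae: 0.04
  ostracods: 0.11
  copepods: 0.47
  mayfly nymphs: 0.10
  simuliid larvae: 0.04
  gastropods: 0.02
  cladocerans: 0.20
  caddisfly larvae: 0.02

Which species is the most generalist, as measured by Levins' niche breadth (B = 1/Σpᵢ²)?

Σp_cognᵢ² = 0.20² + 0.18² + 0.18² + 0.07² + 0.07² + 0.02² + 0.08² + 0.20² = 0.0400 + 0.0324 + 0.0324 + 0.0049 + 0.0049 + 0.0004 + 0.0064 + 0.0400 = 0.1614
B_cogn = 1 / 0.1614 = 6.1958
Σp_bairᵢ² = 0.04² + 0.11² + 0.47² + 0.10² + 0.04² + 0.02² + 0.20² + 0.02² = 0.0016 + 0.0121 + 0.2209 + 0.0100 + 0.0016 + 0.0004 + 0.0400 + 0.0004 = 0.2870
B_bair = 1 / 0.2870 = 3.4843
Highest B → broadest niche (most generalist): Cottus cognatus (B = 6.20).

Cottus cognatus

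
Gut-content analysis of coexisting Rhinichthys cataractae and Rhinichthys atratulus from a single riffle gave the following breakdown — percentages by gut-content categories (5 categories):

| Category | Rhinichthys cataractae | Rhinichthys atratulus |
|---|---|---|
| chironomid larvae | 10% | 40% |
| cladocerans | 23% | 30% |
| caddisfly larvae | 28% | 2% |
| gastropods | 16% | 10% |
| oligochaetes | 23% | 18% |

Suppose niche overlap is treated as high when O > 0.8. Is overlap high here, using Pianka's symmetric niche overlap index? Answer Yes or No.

No

Convert percentages to proportions (divide by 100).
Σ p₁ᵢp₂ᵢ = 0.0400 + 0.0690 + 0.0056 + 0.0160 + 0.0414 = 0.1720
Σp_1ᵢ² = 0.10² + 0.23² + 0.28² + 0.16² + 0.23² = 0.0100 + 0.0529 + 0.0784 + 0.0256 + 0.0529 = 0.2198
Σp_2ᵢ² = 0.40² + 0.30² + 0.02² + 0.10² + 0.18² = 0.1600 + 0.0900 + 0.0004 + 0.0100 + 0.0324 = 0.2928
O = 0.1720 / √(0.2198 × 0.2928) = 0.1720 / 0.25369 = 0.6780
O = 0.6780 < 0.8 → No.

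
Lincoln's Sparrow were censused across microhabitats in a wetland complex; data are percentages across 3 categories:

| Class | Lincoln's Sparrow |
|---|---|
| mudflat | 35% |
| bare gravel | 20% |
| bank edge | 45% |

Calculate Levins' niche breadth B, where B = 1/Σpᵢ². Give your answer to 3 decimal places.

2.740

Convert percentages to proportions (divide by 100).
Σpᵢ² = 0.35² + 0.20² + 0.45² = 0.1225 + 0.0400 + 0.2025 = 0.3650
B = 1 / 0.3650 = 2.73973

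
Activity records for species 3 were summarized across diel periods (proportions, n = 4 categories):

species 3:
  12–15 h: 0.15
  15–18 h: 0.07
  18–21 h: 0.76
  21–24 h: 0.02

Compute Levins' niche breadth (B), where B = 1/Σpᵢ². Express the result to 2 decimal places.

Σpᵢ² = 0.15² + 0.07² + 0.76² + 0.02² = 0.0225 + 0.0049 + 0.5776 + 0.0004 = 0.6054
B = 1 / 0.6054 = 1.6518

1.65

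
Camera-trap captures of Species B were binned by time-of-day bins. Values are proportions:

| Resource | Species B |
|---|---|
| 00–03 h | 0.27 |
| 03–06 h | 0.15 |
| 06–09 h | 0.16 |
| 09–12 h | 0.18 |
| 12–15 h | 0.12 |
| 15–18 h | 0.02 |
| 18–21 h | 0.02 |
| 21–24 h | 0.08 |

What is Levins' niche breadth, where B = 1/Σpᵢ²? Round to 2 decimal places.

Σpᵢ² = 0.27² + 0.15² + 0.16² + 0.18² + 0.12² + 0.02² + 0.02² + 0.08² = 0.0729 + 0.0225 + 0.0256 + 0.0324 + 0.0144 + 0.0004 + 0.0004 + 0.0064 = 0.1750
B = 1 / 0.1750 = 5.7143

5.71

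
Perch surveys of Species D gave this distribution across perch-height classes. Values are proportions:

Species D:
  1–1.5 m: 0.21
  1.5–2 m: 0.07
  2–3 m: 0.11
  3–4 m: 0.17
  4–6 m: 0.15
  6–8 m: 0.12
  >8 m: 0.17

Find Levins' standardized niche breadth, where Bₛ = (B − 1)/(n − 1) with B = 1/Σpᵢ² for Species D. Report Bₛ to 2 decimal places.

Σpᵢ² = 0.21² + 0.07² + 0.11² + 0.17² + 0.15² + 0.12² + 0.17² = 0.0441 + 0.0049 + 0.0121 + 0.0289 + 0.0225 + 0.0144 + 0.0289 = 0.1558
B = 1 / 0.1558 = 6.4185
Bₛ = (B − 1)/(n − 1) = (6.4185 − 1)/(7 − 1) = 5.4185/6 = 0.9031

0.90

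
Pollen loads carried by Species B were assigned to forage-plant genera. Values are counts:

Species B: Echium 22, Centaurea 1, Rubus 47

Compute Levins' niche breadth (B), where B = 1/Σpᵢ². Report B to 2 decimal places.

1.82

Proportions for Species B (n=70): 22/70=0.3143, 1/70=0.0143, 47/70=0.6714
Σpᵢ² = 0.3143² + 0.0143² + 0.6714² = 0.098784 + 0.000204 + 0.450778 = 0.549766
B = 1 / 0.549766 = 1.8190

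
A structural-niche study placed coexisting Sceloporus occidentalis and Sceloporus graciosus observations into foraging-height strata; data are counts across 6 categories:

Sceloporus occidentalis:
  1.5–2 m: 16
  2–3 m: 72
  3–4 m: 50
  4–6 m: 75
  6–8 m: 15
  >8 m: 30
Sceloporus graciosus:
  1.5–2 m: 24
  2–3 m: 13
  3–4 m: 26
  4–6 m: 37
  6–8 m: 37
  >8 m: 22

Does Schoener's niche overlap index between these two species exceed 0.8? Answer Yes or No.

Proportions for Sceloporus occidentalis (n=258): 16/258=0.0620, 72/258=0.2791, 50/258=0.1938, 75/258=0.2907, 15/258=0.0581, 30/258=0.1163
Proportions for Sceloporus graciosus (n=159): 24/159=0.1509, 13/159=0.0818, 26/159=0.1635, 37/159=0.2327, 37/159=0.2327, 22/159=0.1384
Σ|p₁ᵢ − p₂ᵢ| = 0.0889 + 0.1973 + 0.0303 + 0.0580 + 0.1746 + 0.0221 = 0.5712
D = 1 − ½ × 0.5712 = 1 − 0.28560 = 0.71440
D = 0.71440 < 0.8 → No.

No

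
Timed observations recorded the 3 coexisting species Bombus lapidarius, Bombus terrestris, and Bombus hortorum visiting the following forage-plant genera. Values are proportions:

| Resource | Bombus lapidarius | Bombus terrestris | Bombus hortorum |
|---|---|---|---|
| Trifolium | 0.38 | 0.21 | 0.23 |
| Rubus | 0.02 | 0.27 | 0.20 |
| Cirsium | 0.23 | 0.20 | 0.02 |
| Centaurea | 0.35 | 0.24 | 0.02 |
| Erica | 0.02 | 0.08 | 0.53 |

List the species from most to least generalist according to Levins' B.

Bombus terrestris > Bombus lapidarius > Bombus hortorum

Σp_lapiᵢ² = 0.38² + 0.02² + 0.23² + 0.35² + 0.02² = 0.1444 + 0.0004 + 0.0529 + 0.1225 + 0.0004 = 0.3206
B_lapi = 1 / 0.3206 = 3.1192
Σp_terrᵢ² = 0.21² + 0.27² + 0.20² + 0.24² + 0.08² = 0.0441 + 0.0729 + 0.0400 + 0.0576 + 0.0064 = 0.2210
B_terr = 1 / 0.2210 = 4.5249
Σp_hortᵢ² = 0.23² + 0.20² + 0.02² + 0.02² + 0.53² = 0.0529 + 0.0400 + 0.0004 + 0.0004 + 0.2809 = 0.3746
B_hort = 1 / 0.3746 = 2.6695
Ranking by B (broadest → narrowest): Bombus terrestris (4.52) > Bombus lapidarius (3.12) > Bombus hortorum (2.67)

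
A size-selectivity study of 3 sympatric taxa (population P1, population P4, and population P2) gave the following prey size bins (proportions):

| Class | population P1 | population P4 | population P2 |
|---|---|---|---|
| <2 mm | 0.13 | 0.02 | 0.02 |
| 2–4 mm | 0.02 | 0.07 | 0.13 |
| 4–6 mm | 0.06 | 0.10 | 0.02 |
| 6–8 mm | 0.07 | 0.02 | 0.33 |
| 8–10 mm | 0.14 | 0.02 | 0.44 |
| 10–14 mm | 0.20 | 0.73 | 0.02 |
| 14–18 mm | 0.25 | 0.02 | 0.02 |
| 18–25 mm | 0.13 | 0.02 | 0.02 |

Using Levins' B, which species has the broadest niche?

Σp_P1ᵢ² = 0.13² + 0.02² + 0.06² + 0.07² + 0.14² + 0.20² + 0.25² + 0.13² = 0.0169 + 0.0004 + 0.0036 + 0.0049 + 0.0196 + 0.0400 + 0.0625 + 0.0169 = 0.1648
B_P1 = 1 / 0.1648 = 6.0680
Σp_P4ᵢ² = 0.02² + 0.07² + 0.10² + 0.02² + 0.02² + 0.73² + 0.02² + 0.02² = 0.0004 + 0.0049 + 0.0100 + 0.0004 + 0.0004 + 0.5329 + 0.0004 + 0.0004 = 0.5498
B_P4 = 1 / 0.5498 = 1.8188
Σp_P2ᵢ² = 0.02² + 0.13² + 0.02² + 0.33² + 0.44² + 0.02² + 0.02² + 0.02² = 0.0004 + 0.0169 + 0.0004 + 0.1089 + 0.1936 + 0.0004 + 0.0004 + 0.0004 = 0.3214
B_P2 = 1 / 0.3214 = 3.1114
Highest B → broadest niche (most generalist): population P1 (B = 6.07).

population P1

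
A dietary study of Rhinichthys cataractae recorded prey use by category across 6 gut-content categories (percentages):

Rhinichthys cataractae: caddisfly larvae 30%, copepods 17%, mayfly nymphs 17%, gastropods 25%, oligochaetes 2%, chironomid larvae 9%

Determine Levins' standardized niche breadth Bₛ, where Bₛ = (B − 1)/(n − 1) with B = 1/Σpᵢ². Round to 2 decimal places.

0.71

Convert percentages to proportions (divide by 100).
Σpᵢ² = 0.30² + 0.17² + 0.17² + 0.25² + 0.02² + 0.09² = 0.0900 + 0.0289 + 0.0289 + 0.0625 + 0.0004 + 0.0081 = 0.2188
B = 1 / 0.2188 = 4.5704
Bₛ = (B − 1)/(n − 1) = (4.5704 − 1)/(6 − 1) = 3.5704/5 = 0.7141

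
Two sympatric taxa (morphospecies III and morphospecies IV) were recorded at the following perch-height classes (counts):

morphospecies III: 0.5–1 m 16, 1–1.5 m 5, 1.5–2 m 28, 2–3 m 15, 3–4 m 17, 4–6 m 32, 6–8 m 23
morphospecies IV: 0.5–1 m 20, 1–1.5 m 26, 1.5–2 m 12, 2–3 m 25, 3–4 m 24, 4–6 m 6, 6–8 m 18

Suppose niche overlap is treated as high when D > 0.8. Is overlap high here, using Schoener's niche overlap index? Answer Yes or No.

Proportions for morphospecies III (n=136): 16/136=0.1176, 5/136=0.0368, 28/136=0.2059, 15/136=0.1103, 17/136=0.1250, 32/136=0.2353, 23/136=0.1691
Proportions for morphospecies IV (n=131): 20/131=0.1527, 26/131=0.1985, 12/131=0.0916, 25/131=0.1908, 24/131=0.1832, 6/131=0.0458, 18/131=0.1374
Σ|p₁ᵢ − p₂ᵢ| = 0.0351 + 0.1617 + 0.1143 + 0.0805 + 0.0582 + 0.1895 + 0.0317 = 0.6710
D = 1 − ½ × 0.6710 = 1 − 0.33550 = 0.66450
D = 0.66450 < 0.8 → No.

No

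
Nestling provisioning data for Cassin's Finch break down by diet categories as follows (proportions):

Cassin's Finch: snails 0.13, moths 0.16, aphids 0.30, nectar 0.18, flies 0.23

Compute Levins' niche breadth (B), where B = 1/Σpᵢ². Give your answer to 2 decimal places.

Σpᵢ² = 0.13² + 0.16² + 0.30² + 0.18² + 0.23² = 0.0169 + 0.0256 + 0.0900 + 0.0324 + 0.0529 = 0.2178
B = 1 / 0.2178 = 4.5914

4.59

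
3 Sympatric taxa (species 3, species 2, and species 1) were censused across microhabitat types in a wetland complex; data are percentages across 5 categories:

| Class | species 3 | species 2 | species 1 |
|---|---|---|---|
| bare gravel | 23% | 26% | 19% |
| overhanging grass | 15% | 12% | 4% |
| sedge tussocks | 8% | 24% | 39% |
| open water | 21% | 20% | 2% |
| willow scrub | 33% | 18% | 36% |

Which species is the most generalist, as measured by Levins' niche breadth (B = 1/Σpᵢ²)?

Convert percentages to proportions (divide by 100).
Σp_3ᵢ² = 0.23² + 0.15² + 0.08² + 0.21² + 0.33² = 0.0529 + 0.0225 + 0.0064 + 0.0441 + 0.1089 = 0.2348
B_3 = 1 / 0.2348 = 4.2589
Σp_2ᵢ² = 0.26² + 0.12² + 0.24² + 0.20² + 0.18² = 0.0676 + 0.0144 + 0.0576 + 0.0400 + 0.0324 = 0.2120
B_2 = 1 / 0.2120 = 4.7170
Σp_1ᵢ² = 0.19² + 0.04² + 0.39² + 0.02² + 0.36² = 0.0361 + 0.0016 + 0.1521 + 0.0004 + 0.1296 = 0.3198
B_1 = 1 / 0.3198 = 3.1270
Highest B → broadest niche (most generalist): species 2 (B = 4.72).

species 2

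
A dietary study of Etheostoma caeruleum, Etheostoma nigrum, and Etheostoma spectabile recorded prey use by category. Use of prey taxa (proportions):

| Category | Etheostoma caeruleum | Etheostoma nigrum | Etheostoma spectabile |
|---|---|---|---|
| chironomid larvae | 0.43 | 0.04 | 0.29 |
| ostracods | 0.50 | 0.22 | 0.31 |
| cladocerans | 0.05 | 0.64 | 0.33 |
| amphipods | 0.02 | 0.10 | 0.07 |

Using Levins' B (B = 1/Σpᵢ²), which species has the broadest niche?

Etheostoma spectabile

Σp_caerᵢ² = 0.43² + 0.50² + 0.05² + 0.02² = 0.1849 + 0.2500 + 0.0025 + 0.0004 = 0.4378
B_caer = 1 / 0.4378 = 2.2841
Σp_nigrᵢ² = 0.04² + 0.22² + 0.64² + 0.10² = 0.0016 + 0.0484 + 0.4096 + 0.0100 = 0.4696
B_nigr = 1 / 0.4696 = 2.1295
Σp_specᵢ² = 0.29² + 0.31² + 0.33² + 0.07² = 0.0841 + 0.0961 + 0.1089 + 0.0049 = 0.2940
B_spec = 1 / 0.2940 = 3.4014
Highest B → broadest niche (most generalist): Etheostoma spectabile (B = 3.40).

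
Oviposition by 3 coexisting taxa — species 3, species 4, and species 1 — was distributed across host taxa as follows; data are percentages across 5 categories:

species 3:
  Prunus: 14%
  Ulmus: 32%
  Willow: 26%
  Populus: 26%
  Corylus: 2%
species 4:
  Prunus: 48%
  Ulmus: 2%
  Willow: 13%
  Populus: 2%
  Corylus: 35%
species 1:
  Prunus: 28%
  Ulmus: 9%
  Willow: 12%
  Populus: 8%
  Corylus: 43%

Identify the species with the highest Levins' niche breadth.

species 3

Convert percentages to proportions (divide by 100).
Σp_3ᵢ² = 0.14² + 0.32² + 0.26² + 0.26² + 0.02² = 0.0196 + 0.1024 + 0.0676 + 0.0676 + 0.0004 = 0.2576
B_3 = 1 / 0.2576 = 3.8820
Σp_4ᵢ² = 0.48² + 0.02² + 0.13² + 0.02² + 0.35² = 0.2304 + 0.0004 + 0.0169 + 0.0004 + 0.1225 = 0.3706
B_4 = 1 / 0.3706 = 2.6983
Σp_1ᵢ² = 0.28² + 0.09² + 0.12² + 0.08² + 0.43² = 0.0784 + 0.0081 + 0.0144 + 0.0064 + 0.1849 = 0.2922
B_1 = 1 / 0.2922 = 3.4223
Highest B → broadest niche (most generalist): species 3 (B = 3.88).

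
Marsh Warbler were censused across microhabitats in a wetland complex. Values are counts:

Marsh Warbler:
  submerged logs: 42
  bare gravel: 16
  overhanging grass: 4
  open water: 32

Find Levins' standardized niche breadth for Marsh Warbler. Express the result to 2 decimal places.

0.63

Proportions for Marsh Warbler (n=94): 42/94=0.4468, 16/94=0.1702, 4/94=0.0426, 32/94=0.3404
Σpᵢ² = 0.4468² + 0.1702² + 0.0426² + 0.3404² = 0.199630 + 0.028968 + 0.001815 + 0.115872 = 0.346285
B = 1 / 0.346285 = 2.8878
Bₛ = (B − 1)/(n − 1) = (2.8878 − 1)/(4 − 1) = 1.8878/3 = 0.6293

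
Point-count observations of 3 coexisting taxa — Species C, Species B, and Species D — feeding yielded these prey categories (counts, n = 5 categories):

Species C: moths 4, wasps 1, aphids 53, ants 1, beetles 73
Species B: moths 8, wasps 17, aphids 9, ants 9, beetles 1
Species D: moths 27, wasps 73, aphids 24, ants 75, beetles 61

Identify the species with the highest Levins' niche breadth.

Proportions for Species C (n=132): 4/132=0.0303, 1/132=0.0076, 53/132=0.4015, 1/132=0.0076, 73/132=0.5530
Proportions for Species B (n=44): 8/44=0.1818, 17/44=0.3864, 9/44=0.2045, 9/44=0.2045, 1/44=0.0227
Proportions for Species D (n=260): 27/260=0.1038, 73/260=0.2808, 24/260=0.0923, 75/260=0.2885, 61/260=0.2346
Σp_Cᵢ² = 0.0303² + 0.0076² + 0.4015² + 0.0076² + 0.5530² = 0.000918 + 0.000058 + 0.161202 + 0.000058 + 0.305809 = 0.468045
B_C = 1 / 0.468045 = 2.1365
Σp_Bᵢ² = 0.1818² + 0.3864² + 0.2045² + 0.2045² + 0.0227² = 0.033051 + 0.149305 + 0.041820 + 0.041820 + 0.000515 = 0.266511
B_B = 1 / 0.266511 = 3.7522
Σp_Dᵢ² = 0.1038² + 0.2808² + 0.0923² + 0.2885² + 0.2346² = 0.010774 + 0.078849 + 0.008519 + 0.083232 + 0.055037 = 0.236411
B_D = 1 / 0.236411 = 4.2299
Highest B → broadest niche (most generalist): Species D (B = 4.23).

Species D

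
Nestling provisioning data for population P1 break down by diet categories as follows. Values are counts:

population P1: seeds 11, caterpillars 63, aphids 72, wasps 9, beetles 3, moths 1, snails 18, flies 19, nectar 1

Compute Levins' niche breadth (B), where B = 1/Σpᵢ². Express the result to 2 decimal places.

3.86

Proportions for population P1 (n=197): 11/197=0.0558, 63/197=0.3198, 72/197=0.3655, 9/197=0.0457, 3/197=0.0152, 1/197=0.0051, 18/197=0.0914, 19/197=0.0964, 1/197=0.0051
Σpᵢ² = 0.0558² + 0.3198² + 0.3655² + 0.0457² + 0.0152² + 0.0051² + 0.0914² + 0.0964² + 0.0051² = 0.003114 + 0.102272 + 0.133590 + 0.002088 + 0.000231 + 0.000026 + 0.008354 + 0.009293 + 0.000026 = 0.258994
B = 1 / 0.258994 = 3.8611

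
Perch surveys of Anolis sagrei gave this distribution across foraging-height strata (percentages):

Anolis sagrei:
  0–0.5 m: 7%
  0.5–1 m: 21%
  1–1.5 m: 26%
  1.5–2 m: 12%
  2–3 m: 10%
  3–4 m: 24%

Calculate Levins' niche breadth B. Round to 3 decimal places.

5.035

Convert percentages to proportions (divide by 100).
Σpᵢ² = 0.07² + 0.21² + 0.26² + 0.12² + 0.10² + 0.24² = 0.0049 + 0.0441 + 0.0676 + 0.0144 + 0.0100 + 0.0576 = 0.1986
B = 1 / 0.1986 = 5.03525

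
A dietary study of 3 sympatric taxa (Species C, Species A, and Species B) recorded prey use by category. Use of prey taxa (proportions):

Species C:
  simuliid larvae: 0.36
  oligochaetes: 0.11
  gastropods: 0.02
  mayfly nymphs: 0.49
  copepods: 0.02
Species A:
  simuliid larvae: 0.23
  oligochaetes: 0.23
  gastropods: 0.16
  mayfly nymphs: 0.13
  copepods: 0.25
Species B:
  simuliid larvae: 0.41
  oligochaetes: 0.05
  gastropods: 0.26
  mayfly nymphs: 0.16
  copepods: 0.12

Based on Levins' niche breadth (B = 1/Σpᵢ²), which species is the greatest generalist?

Σp_Cᵢ² = 0.36² + 0.11² + 0.02² + 0.49² + 0.02² = 0.1296 + 0.0121 + 0.0004 + 0.2401 + 0.0004 = 0.3826
B_C = 1 / 0.3826 = 2.6137
Σp_Aᵢ² = 0.23² + 0.23² + 0.16² + 0.13² + 0.25² = 0.0529 + 0.0529 + 0.0256 + 0.0169 + 0.0625 = 0.2108
B_A = 1 / 0.2108 = 4.7438
Σp_Bᵢ² = 0.41² + 0.05² + 0.26² + 0.16² + 0.12² = 0.1681 + 0.0025 + 0.0676 + 0.0256 + 0.0144 = 0.2782
B_B = 1 / 0.2782 = 3.5945
Highest B → broadest niche (most generalist): Species A (B = 4.74).

Species A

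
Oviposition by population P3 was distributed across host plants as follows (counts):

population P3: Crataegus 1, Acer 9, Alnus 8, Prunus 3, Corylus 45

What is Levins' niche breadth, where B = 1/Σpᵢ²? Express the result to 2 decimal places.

Proportions for population P3 (n=66): 1/66=0.0152, 9/66=0.1364, 8/66=0.1212, 3/66=0.0455, 45/66=0.6818
Σpᵢ² = 0.0152² + 0.1364² + 0.1212² + 0.0455² + 0.6818² = 0.000231 + 0.018605 + 0.014689 + 0.002070 + 0.464851 = 0.500446
B = 1 / 0.500446 = 1.9982

2.00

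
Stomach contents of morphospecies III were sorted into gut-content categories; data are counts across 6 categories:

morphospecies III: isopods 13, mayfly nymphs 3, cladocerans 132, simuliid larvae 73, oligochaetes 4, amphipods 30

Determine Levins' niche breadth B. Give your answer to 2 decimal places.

Proportions for morphospecies III (n=255): 13/255=0.0510, 3/255=0.0118, 132/255=0.5176, 73/255=0.2863, 4/255=0.0157, 30/255=0.1176
Σpᵢ² = 0.0510² + 0.0118² + 0.5176² + 0.2863² + 0.0157² + 0.1176² = 0.002601 + 0.000139 + 0.267910 + 0.081968 + 0.000246 + 0.013830 = 0.366694
B = 1 / 0.366694 = 2.7271

2.73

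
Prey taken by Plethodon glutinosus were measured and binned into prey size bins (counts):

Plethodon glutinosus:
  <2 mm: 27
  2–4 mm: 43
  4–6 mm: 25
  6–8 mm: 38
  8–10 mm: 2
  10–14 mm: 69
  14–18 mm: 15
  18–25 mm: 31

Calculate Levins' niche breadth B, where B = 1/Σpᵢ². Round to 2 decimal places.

Proportions for Plethodon glutinosus (n=250): 27/250=0.1080, 43/250=0.1720, 25/250=0.1000, 38/250=0.1520, 2/250=0.0080, 69/250=0.2760, 15/250=0.0600, 31/250=0.1240
Σpᵢ² = 0.1080² + 0.1720² + 0.1000² + 0.1520² + 0.0080² + 0.2760² + 0.0600² + 0.1240² = 0.011664 + 0.029584 + 0.010000 + 0.023104 + 0.000064 + 0.076176 + 0.003600 + 0.015376 = 0.169568
B = 1 / 0.169568 = 5.8973

5.90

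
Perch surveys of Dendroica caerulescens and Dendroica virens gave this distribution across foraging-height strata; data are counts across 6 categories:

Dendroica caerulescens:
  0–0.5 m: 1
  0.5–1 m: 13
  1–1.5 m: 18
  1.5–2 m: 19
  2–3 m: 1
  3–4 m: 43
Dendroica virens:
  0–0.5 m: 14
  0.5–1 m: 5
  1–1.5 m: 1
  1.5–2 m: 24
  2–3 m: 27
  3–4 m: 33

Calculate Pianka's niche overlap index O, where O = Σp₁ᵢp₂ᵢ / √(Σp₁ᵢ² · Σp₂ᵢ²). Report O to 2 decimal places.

Proportions for Dendroica caerulescens (n=95): 1/95=0.0105, 13/95=0.1368, 18/95=0.1895, 19/95=0.2000, 1/95=0.0105, 43/95=0.4526
Proportions for Dendroica virens (n=104): 14/104=0.1346, 5/104=0.0481, 1/104=0.0096, 24/104=0.2308, 27/104=0.2596, 33/104=0.3173
Σ p₁ᵢp₂ᵢ = 0.001413 + 0.006580 + 0.001819 + 0.046160 + 0.002726 + 0.143610 = 0.202308
Σp_1ᵢ² = 0.0105² + 0.1368² + 0.1895² + 0.2000² + 0.0105² + 0.4526² = 0.000110 + 0.018714 + 0.035910 + 0.040000 + 0.000110 + 0.204847 = 0.299691
Σp_2ᵢ² = 0.1346² + 0.0481² + 0.0096² + 0.2308² + 0.2596² + 0.3173² = 0.018117 + 0.002314 + 0.000092 + 0.053269 + 0.067392 + 0.100679 = 0.241863
O = 0.202308 / √(0.299691 × 0.241863) = 0.202308 / 0.2692288 = 0.7514

0.75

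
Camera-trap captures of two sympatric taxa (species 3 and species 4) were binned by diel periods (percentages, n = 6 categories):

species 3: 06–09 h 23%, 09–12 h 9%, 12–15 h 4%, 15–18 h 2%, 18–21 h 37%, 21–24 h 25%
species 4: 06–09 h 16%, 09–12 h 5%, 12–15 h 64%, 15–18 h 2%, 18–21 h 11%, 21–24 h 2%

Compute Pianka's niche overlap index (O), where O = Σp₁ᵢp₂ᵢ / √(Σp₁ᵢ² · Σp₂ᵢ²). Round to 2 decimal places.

0.33

Convert percentages to proportions (divide by 100).
Σ p₁ᵢp₂ᵢ = 0.0368 + 0.0045 + 0.0256 + 0.0004 + 0.0407 + 0.0050 = 0.1130
Σp_1ᵢ² = 0.23² + 0.09² + 0.04² + 0.02² + 0.37² + 0.25² = 0.0529 + 0.0081 + 0.0016 + 0.0004 + 0.1369 + 0.0625 = 0.2624
Σp_2ᵢ² = 0.16² + 0.05² + 0.64² + 0.02² + 0.11² + 0.02² = 0.0256 + 0.0025 + 0.4096 + 0.0004 + 0.0121 + 0.0004 = 0.4506
O = 0.1130 / √(0.2624 × 0.4506) = 0.1130 / 0.34386 = 0.3286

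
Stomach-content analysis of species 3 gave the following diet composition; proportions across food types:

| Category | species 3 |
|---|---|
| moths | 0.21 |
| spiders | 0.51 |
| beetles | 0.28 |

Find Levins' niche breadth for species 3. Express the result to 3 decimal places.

Σpᵢ² = 0.21² + 0.51² + 0.28² = 0.0441 + 0.2601 + 0.0784 = 0.3826
B = 1 / 0.3826 = 2.61370

2.614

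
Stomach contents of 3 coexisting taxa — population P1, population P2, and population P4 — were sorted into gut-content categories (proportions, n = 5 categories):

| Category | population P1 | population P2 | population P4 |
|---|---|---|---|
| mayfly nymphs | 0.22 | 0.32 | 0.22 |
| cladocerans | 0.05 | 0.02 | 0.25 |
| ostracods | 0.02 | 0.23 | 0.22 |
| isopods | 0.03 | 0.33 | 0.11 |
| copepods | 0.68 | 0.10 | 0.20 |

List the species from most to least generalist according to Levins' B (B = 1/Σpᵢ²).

Σp_P1ᵢ² = 0.22² + 0.05² + 0.02² + 0.03² + 0.68² = 0.0484 + 0.0025 + 0.0004 + 0.0009 + 0.4624 = 0.5146
B_P1 = 1 / 0.5146 = 1.9433
Σp_P2ᵢ² = 0.32² + 0.02² + 0.23² + 0.33² + 0.10² = 0.1024 + 0.0004 + 0.0529 + 0.1089 + 0.0100 = 0.2746
B_P2 = 1 / 0.2746 = 3.6417
Σp_P4ᵢ² = 0.22² + 0.25² + 0.22² + 0.11² + 0.20² = 0.0484 + 0.0625 + 0.0484 + 0.0121 + 0.0400 = 0.2114
B_P4 = 1 / 0.2114 = 4.7304
Ranking by B (broadest → narrowest): population P4 (4.73) > population P2 (3.64) > population P1 (1.94)

population P4 > population P2 > population P1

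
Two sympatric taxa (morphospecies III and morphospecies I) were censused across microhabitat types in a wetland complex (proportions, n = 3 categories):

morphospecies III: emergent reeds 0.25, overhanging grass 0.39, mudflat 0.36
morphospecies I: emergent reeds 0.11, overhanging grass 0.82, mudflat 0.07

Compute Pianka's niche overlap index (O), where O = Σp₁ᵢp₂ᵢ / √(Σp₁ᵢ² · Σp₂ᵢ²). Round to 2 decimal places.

0.76

Σ p₁ᵢp₂ᵢ = 0.0275 + 0.3198 + 0.0252 = 0.3725
Σp_1ᵢ² = 0.25² + 0.39² + 0.36² = 0.0625 + 0.1521 + 0.1296 = 0.3442
Σp_2ᵢ² = 0.11² + 0.82² + 0.07² = 0.0121 + 0.6724 + 0.0049 = 0.6894
O = 0.3725 / √(0.3442 × 0.6894) = 0.3725 / 0.48713 = 0.7647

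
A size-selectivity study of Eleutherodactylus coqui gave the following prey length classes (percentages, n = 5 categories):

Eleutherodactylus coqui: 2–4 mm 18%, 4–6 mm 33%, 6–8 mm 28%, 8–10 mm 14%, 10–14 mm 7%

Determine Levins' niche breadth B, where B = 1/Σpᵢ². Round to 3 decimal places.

Convert percentages to proportions (divide by 100).
Σpᵢ² = 0.18² + 0.33² + 0.28² + 0.14² + 0.07² = 0.0324 + 0.1089 + 0.0784 + 0.0196 + 0.0049 = 0.2442
B = 1 / 0.2442 = 4.09500

4.095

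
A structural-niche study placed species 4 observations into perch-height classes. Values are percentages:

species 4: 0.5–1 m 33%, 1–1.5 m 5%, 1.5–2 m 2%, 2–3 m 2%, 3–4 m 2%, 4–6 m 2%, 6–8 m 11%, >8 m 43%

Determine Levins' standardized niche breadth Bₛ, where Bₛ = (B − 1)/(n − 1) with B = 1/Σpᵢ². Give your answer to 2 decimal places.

0.32

Convert percentages to proportions (divide by 100).
Σpᵢ² = 0.33² + 0.05² + 0.02² + 0.02² + 0.02² + 0.02² + 0.11² + 0.43² = 0.1089 + 0.0025 + 0.0004 + 0.0004 + 0.0004 + 0.0004 + 0.0121 + 0.1849 = 0.3100
B = 1 / 0.3100 = 3.2258
Bₛ = (B − 1)/(n − 1) = (3.2258 − 1)/(8 − 1) = 2.2258/7 = 0.3180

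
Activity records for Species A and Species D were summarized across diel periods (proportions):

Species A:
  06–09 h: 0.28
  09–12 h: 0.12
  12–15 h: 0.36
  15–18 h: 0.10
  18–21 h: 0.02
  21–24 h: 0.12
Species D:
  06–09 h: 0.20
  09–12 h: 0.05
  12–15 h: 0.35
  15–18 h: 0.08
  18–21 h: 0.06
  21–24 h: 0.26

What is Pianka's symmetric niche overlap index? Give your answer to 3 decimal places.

Σ p₁ᵢp₂ᵢ = 0.0560 + 0.0060 + 0.1260 + 0.0080 + 0.0012 + 0.0312 = 0.2284
Σp_1ᵢ² = 0.28² + 0.12² + 0.36² + 0.10² + 0.02² + 0.12² = 0.0784 + 0.0144 + 0.1296 + 0.0100 + 0.0004 + 0.0144 = 0.2472
Σp_2ᵢ² = 0.20² + 0.05² + 0.35² + 0.08² + 0.06² + 0.26² = 0.0400 + 0.0025 + 0.1225 + 0.0064 + 0.0036 + 0.0676 = 0.2426
O = 0.2284 / √(0.2472 × 0.2426) = 0.2284 / 0.244889 = 0.93267

0.933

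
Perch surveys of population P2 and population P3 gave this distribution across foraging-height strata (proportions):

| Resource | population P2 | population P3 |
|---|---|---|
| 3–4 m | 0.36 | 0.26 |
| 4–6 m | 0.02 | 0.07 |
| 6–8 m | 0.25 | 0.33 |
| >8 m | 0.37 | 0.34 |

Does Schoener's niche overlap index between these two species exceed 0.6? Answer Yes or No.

Yes

Σ|p₁ᵢ − p₂ᵢ| = 0.10 + 0.05 + 0.08 + 0.03 = 0.26
D = 1 − ½ × 0.26 = 1 − 0.130 = 0.8700
D = 0.8700 > 0.6 → Yes.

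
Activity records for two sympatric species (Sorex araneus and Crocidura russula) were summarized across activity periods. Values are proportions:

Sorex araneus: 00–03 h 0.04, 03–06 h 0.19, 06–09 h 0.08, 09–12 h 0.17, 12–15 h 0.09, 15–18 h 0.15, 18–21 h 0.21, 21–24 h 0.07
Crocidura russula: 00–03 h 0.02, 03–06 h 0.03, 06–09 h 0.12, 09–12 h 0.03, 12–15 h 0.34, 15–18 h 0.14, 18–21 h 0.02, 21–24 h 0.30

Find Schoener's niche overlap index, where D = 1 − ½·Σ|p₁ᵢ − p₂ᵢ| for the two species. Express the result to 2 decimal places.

Σ|p₁ᵢ − p₂ᵢ| = 0.02 + 0.16 + 0.04 + 0.14 + 0.25 + 0.01 + 0.19 + 0.23 = 1.04
D = 1 − ½ × 1.04 = 1 − 0.520 = 0.4800

0.48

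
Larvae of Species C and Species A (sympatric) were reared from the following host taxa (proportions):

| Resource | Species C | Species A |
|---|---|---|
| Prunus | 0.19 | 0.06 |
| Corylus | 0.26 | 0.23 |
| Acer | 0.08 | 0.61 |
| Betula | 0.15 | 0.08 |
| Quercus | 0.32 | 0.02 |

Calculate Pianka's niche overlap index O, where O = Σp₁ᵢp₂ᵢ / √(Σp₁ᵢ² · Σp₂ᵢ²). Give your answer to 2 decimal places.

Σ p₁ᵢp₂ᵢ = 0.0114 + 0.0598 + 0.0488 + 0.0120 + 0.0064 = 0.1384
Σp_1ᵢ² = 0.19² + 0.26² + 0.08² + 0.15² + 0.32² = 0.0361 + 0.0676 + 0.0064 + 0.0225 + 0.1024 = 0.2350
Σp_2ᵢ² = 0.06² + 0.23² + 0.61² + 0.08² + 0.02² = 0.0036 + 0.0529 + 0.3721 + 0.0064 + 0.0004 = 0.4354
O = 0.1384 / √(0.2350 × 0.4354) = 0.1384 / 0.31987 = 0.4327

0.43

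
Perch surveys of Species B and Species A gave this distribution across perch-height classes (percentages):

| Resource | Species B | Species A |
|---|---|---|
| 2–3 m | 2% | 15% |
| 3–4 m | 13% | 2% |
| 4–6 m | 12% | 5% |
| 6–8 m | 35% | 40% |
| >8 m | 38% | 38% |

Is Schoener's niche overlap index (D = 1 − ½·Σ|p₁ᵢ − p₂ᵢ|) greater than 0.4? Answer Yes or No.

Convert percentages to proportions (divide by 100).
Σ|p₁ᵢ − p₂ᵢ| = 0.13 + 0.11 + 0.07 + 0.05 + 0.00 = 0.36
D = 1 − ½ × 0.36 = 1 − 0.180 = 0.8200
D = 0.8200 > 0.4 → Yes.

Yes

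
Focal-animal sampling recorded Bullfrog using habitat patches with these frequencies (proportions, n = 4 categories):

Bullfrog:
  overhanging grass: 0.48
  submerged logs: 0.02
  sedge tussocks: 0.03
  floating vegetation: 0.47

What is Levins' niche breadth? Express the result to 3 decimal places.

2.209

Σpᵢ² = 0.48² + 0.02² + 0.03² + 0.47² = 0.2304 + 0.0004 + 0.0009 + 0.2209 = 0.4526
B = 1 / 0.4526 = 2.20946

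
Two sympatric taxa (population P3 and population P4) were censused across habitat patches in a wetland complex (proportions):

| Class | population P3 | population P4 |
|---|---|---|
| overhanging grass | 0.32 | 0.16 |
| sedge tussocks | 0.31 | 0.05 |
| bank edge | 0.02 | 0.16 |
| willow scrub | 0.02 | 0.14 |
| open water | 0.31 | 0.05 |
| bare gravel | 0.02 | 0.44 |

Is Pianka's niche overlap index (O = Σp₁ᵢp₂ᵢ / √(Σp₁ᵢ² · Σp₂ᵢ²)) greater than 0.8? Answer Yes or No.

Σ p₁ᵢp₂ᵢ = 0.0512 + 0.0155 + 0.0032 + 0.0028 + 0.0155 + 0.0088 = 0.0970
Σp_1ᵢ² = 0.32² + 0.31² + 0.02² + 0.02² + 0.31² + 0.02² = 0.1024 + 0.0961 + 0.0004 + 0.0004 + 0.0961 + 0.0004 = 0.2958
Σp_2ᵢ² = 0.16² + 0.05² + 0.16² + 0.14² + 0.05² + 0.44² = 0.0256 + 0.0025 + 0.0256 + 0.0196 + 0.0025 + 0.1936 = 0.2694
O = 0.0970 / √(0.2958 × 0.2694) = 0.0970 / 0.28229 = 0.3436
O = 0.3436 < 0.8 → No.

No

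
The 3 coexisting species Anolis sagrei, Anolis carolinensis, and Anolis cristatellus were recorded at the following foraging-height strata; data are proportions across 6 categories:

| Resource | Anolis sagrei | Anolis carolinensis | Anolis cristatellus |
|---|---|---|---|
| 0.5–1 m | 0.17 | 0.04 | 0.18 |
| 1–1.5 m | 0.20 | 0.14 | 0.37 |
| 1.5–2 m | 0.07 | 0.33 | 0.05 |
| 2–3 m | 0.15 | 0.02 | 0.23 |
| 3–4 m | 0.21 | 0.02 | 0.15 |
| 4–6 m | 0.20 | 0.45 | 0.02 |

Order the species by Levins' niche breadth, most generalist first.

Σp_sagrᵢ² = 0.17² + 0.20² + 0.07² + 0.15² + 0.21² + 0.20² = 0.0289 + 0.0400 + 0.0049 + 0.0225 + 0.0441 + 0.0400 = 0.1804
B_sagr = 1 / 0.1804 = 5.5432
Σp_caroᵢ² = 0.04² + 0.14² + 0.33² + 0.02² + 0.02² + 0.45² = 0.0016 + 0.0196 + 0.1089 + 0.0004 + 0.0004 + 0.2025 = 0.3334
B_caro = 1 / 0.3334 = 2.9994
Σp_crisᵢ² = 0.18² + 0.37² + 0.05² + 0.23² + 0.15² + 0.02² = 0.0324 + 0.1369 + 0.0025 + 0.0529 + 0.0225 + 0.0004 = 0.2476
B_cris = 1 / 0.2476 = 4.0388
Ranking by B (broadest → narrowest): Anolis sagrei (5.54) > Anolis cristatellus (4.04) > Anolis carolinensis (3.00)

Anolis sagrei > Anolis cristatellus > Anolis carolinensis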